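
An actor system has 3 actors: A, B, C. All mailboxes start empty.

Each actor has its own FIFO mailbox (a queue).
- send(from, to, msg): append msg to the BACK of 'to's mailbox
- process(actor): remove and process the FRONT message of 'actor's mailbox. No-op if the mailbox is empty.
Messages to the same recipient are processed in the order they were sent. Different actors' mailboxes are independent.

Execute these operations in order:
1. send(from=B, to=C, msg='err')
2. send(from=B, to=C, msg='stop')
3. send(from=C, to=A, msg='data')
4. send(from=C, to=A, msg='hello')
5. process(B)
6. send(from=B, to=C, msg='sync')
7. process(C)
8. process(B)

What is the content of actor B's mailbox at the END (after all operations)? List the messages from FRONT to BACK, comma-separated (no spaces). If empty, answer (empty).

Answer: (empty)

Derivation:
After 1 (send(from=B, to=C, msg='err')): A:[] B:[] C:[err]
After 2 (send(from=B, to=C, msg='stop')): A:[] B:[] C:[err,stop]
After 3 (send(from=C, to=A, msg='data')): A:[data] B:[] C:[err,stop]
After 4 (send(from=C, to=A, msg='hello')): A:[data,hello] B:[] C:[err,stop]
After 5 (process(B)): A:[data,hello] B:[] C:[err,stop]
After 6 (send(from=B, to=C, msg='sync')): A:[data,hello] B:[] C:[err,stop,sync]
After 7 (process(C)): A:[data,hello] B:[] C:[stop,sync]
After 8 (process(B)): A:[data,hello] B:[] C:[stop,sync]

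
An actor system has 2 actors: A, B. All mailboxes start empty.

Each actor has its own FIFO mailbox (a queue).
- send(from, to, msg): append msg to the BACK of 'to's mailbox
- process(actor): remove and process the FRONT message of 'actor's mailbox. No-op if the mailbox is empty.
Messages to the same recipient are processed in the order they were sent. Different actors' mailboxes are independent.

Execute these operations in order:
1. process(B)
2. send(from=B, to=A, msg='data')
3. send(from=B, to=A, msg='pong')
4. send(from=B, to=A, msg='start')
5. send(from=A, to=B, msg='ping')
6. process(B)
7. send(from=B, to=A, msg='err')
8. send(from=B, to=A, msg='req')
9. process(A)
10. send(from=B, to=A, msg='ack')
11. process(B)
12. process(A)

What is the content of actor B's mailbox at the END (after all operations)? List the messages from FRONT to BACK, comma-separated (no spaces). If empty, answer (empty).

After 1 (process(B)): A:[] B:[]
After 2 (send(from=B, to=A, msg='data')): A:[data] B:[]
After 3 (send(from=B, to=A, msg='pong')): A:[data,pong] B:[]
After 4 (send(from=B, to=A, msg='start')): A:[data,pong,start] B:[]
After 5 (send(from=A, to=B, msg='ping')): A:[data,pong,start] B:[ping]
After 6 (process(B)): A:[data,pong,start] B:[]
After 7 (send(from=B, to=A, msg='err')): A:[data,pong,start,err] B:[]
After 8 (send(from=B, to=A, msg='req')): A:[data,pong,start,err,req] B:[]
After 9 (process(A)): A:[pong,start,err,req] B:[]
After 10 (send(from=B, to=A, msg='ack')): A:[pong,start,err,req,ack] B:[]
After 11 (process(B)): A:[pong,start,err,req,ack] B:[]
After 12 (process(A)): A:[start,err,req,ack] B:[]

Answer: (empty)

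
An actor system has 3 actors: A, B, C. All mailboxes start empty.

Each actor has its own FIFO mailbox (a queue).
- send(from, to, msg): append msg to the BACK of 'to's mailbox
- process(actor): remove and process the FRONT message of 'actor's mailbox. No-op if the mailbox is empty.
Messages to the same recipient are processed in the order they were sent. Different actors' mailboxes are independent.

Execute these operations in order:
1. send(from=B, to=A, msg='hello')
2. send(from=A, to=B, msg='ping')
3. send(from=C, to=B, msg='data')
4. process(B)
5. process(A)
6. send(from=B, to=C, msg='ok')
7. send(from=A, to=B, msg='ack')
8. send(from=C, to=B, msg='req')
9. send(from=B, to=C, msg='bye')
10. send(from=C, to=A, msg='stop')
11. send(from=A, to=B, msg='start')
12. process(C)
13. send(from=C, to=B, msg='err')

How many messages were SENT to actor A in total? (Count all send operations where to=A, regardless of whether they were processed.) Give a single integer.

Answer: 2

Derivation:
After 1 (send(from=B, to=A, msg='hello')): A:[hello] B:[] C:[]
After 2 (send(from=A, to=B, msg='ping')): A:[hello] B:[ping] C:[]
After 3 (send(from=C, to=B, msg='data')): A:[hello] B:[ping,data] C:[]
After 4 (process(B)): A:[hello] B:[data] C:[]
After 5 (process(A)): A:[] B:[data] C:[]
After 6 (send(from=B, to=C, msg='ok')): A:[] B:[data] C:[ok]
After 7 (send(from=A, to=B, msg='ack')): A:[] B:[data,ack] C:[ok]
After 8 (send(from=C, to=B, msg='req')): A:[] B:[data,ack,req] C:[ok]
After 9 (send(from=B, to=C, msg='bye')): A:[] B:[data,ack,req] C:[ok,bye]
After 10 (send(from=C, to=A, msg='stop')): A:[stop] B:[data,ack,req] C:[ok,bye]
After 11 (send(from=A, to=B, msg='start')): A:[stop] B:[data,ack,req,start] C:[ok,bye]
After 12 (process(C)): A:[stop] B:[data,ack,req,start] C:[bye]
After 13 (send(from=C, to=B, msg='err')): A:[stop] B:[data,ack,req,start,err] C:[bye]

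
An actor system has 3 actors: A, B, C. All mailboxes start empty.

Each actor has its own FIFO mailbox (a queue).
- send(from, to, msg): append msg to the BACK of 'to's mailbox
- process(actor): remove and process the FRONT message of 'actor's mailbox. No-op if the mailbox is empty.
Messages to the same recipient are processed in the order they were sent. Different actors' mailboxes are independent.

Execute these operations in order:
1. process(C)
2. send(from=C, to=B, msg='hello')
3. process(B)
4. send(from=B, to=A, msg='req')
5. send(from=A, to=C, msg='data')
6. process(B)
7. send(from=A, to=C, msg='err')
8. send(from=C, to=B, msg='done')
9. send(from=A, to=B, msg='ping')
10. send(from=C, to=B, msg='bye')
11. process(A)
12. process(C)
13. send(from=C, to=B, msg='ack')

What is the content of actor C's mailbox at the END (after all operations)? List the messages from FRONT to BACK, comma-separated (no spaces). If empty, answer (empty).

Answer: err

Derivation:
After 1 (process(C)): A:[] B:[] C:[]
After 2 (send(from=C, to=B, msg='hello')): A:[] B:[hello] C:[]
After 3 (process(B)): A:[] B:[] C:[]
After 4 (send(from=B, to=A, msg='req')): A:[req] B:[] C:[]
After 5 (send(from=A, to=C, msg='data')): A:[req] B:[] C:[data]
After 6 (process(B)): A:[req] B:[] C:[data]
After 7 (send(from=A, to=C, msg='err')): A:[req] B:[] C:[data,err]
After 8 (send(from=C, to=B, msg='done')): A:[req] B:[done] C:[data,err]
After 9 (send(from=A, to=B, msg='ping')): A:[req] B:[done,ping] C:[data,err]
After 10 (send(from=C, to=B, msg='bye')): A:[req] B:[done,ping,bye] C:[data,err]
After 11 (process(A)): A:[] B:[done,ping,bye] C:[data,err]
After 12 (process(C)): A:[] B:[done,ping,bye] C:[err]
After 13 (send(from=C, to=B, msg='ack')): A:[] B:[done,ping,bye,ack] C:[err]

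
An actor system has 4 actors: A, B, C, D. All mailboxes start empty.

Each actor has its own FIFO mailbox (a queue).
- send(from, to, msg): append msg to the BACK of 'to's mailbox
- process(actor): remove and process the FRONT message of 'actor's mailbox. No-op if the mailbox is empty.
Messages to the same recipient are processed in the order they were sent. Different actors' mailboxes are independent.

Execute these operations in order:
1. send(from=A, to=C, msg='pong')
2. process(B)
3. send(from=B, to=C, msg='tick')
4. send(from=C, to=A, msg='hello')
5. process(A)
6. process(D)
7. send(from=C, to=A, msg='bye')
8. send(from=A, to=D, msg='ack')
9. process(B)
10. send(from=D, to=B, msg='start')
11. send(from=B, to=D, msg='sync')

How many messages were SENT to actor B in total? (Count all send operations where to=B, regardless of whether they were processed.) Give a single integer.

After 1 (send(from=A, to=C, msg='pong')): A:[] B:[] C:[pong] D:[]
After 2 (process(B)): A:[] B:[] C:[pong] D:[]
After 3 (send(from=B, to=C, msg='tick')): A:[] B:[] C:[pong,tick] D:[]
After 4 (send(from=C, to=A, msg='hello')): A:[hello] B:[] C:[pong,tick] D:[]
After 5 (process(A)): A:[] B:[] C:[pong,tick] D:[]
After 6 (process(D)): A:[] B:[] C:[pong,tick] D:[]
After 7 (send(from=C, to=A, msg='bye')): A:[bye] B:[] C:[pong,tick] D:[]
After 8 (send(from=A, to=D, msg='ack')): A:[bye] B:[] C:[pong,tick] D:[ack]
After 9 (process(B)): A:[bye] B:[] C:[pong,tick] D:[ack]
After 10 (send(from=D, to=B, msg='start')): A:[bye] B:[start] C:[pong,tick] D:[ack]
After 11 (send(from=B, to=D, msg='sync')): A:[bye] B:[start] C:[pong,tick] D:[ack,sync]

Answer: 1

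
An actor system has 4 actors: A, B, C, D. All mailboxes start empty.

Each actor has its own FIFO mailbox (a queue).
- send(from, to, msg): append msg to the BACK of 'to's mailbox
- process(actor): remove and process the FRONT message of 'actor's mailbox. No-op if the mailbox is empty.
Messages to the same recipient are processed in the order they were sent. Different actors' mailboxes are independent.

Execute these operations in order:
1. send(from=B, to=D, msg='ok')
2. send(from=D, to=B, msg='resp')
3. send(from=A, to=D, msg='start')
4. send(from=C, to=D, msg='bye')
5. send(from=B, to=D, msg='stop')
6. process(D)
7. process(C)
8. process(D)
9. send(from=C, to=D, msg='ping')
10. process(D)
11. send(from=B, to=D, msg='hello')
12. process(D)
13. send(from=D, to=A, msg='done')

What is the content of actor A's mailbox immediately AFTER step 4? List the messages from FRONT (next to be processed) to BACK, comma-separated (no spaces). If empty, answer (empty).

After 1 (send(from=B, to=D, msg='ok')): A:[] B:[] C:[] D:[ok]
After 2 (send(from=D, to=B, msg='resp')): A:[] B:[resp] C:[] D:[ok]
After 3 (send(from=A, to=D, msg='start')): A:[] B:[resp] C:[] D:[ok,start]
After 4 (send(from=C, to=D, msg='bye')): A:[] B:[resp] C:[] D:[ok,start,bye]

(empty)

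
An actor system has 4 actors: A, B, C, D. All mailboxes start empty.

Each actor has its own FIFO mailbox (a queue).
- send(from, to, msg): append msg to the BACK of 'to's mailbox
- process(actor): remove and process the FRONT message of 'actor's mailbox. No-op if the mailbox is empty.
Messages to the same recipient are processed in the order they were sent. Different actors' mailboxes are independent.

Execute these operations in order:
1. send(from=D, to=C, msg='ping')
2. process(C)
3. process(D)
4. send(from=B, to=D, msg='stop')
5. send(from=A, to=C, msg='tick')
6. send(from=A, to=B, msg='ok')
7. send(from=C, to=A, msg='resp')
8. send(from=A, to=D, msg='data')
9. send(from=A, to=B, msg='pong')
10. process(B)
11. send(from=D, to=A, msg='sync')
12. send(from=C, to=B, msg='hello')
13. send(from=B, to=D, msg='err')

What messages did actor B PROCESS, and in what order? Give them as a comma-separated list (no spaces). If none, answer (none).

Answer: ok

Derivation:
After 1 (send(from=D, to=C, msg='ping')): A:[] B:[] C:[ping] D:[]
After 2 (process(C)): A:[] B:[] C:[] D:[]
After 3 (process(D)): A:[] B:[] C:[] D:[]
After 4 (send(from=B, to=D, msg='stop')): A:[] B:[] C:[] D:[stop]
After 5 (send(from=A, to=C, msg='tick')): A:[] B:[] C:[tick] D:[stop]
After 6 (send(from=A, to=B, msg='ok')): A:[] B:[ok] C:[tick] D:[stop]
After 7 (send(from=C, to=A, msg='resp')): A:[resp] B:[ok] C:[tick] D:[stop]
After 8 (send(from=A, to=D, msg='data')): A:[resp] B:[ok] C:[tick] D:[stop,data]
After 9 (send(from=A, to=B, msg='pong')): A:[resp] B:[ok,pong] C:[tick] D:[stop,data]
After 10 (process(B)): A:[resp] B:[pong] C:[tick] D:[stop,data]
After 11 (send(from=D, to=A, msg='sync')): A:[resp,sync] B:[pong] C:[tick] D:[stop,data]
After 12 (send(from=C, to=B, msg='hello')): A:[resp,sync] B:[pong,hello] C:[tick] D:[stop,data]
After 13 (send(from=B, to=D, msg='err')): A:[resp,sync] B:[pong,hello] C:[tick] D:[stop,data,err]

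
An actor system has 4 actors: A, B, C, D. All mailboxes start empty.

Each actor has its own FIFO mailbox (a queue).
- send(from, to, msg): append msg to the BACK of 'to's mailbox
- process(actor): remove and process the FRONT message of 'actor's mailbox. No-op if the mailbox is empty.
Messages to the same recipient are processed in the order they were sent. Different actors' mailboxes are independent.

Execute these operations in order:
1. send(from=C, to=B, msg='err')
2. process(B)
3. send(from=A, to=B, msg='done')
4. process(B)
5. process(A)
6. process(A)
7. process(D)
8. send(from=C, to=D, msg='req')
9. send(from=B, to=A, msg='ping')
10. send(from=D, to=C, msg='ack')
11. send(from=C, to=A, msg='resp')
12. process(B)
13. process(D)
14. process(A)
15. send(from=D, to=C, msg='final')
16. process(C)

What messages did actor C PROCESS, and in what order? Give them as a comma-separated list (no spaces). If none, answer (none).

After 1 (send(from=C, to=B, msg='err')): A:[] B:[err] C:[] D:[]
After 2 (process(B)): A:[] B:[] C:[] D:[]
After 3 (send(from=A, to=B, msg='done')): A:[] B:[done] C:[] D:[]
After 4 (process(B)): A:[] B:[] C:[] D:[]
After 5 (process(A)): A:[] B:[] C:[] D:[]
After 6 (process(A)): A:[] B:[] C:[] D:[]
After 7 (process(D)): A:[] B:[] C:[] D:[]
After 8 (send(from=C, to=D, msg='req')): A:[] B:[] C:[] D:[req]
After 9 (send(from=B, to=A, msg='ping')): A:[ping] B:[] C:[] D:[req]
After 10 (send(from=D, to=C, msg='ack')): A:[ping] B:[] C:[ack] D:[req]
After 11 (send(from=C, to=A, msg='resp')): A:[ping,resp] B:[] C:[ack] D:[req]
After 12 (process(B)): A:[ping,resp] B:[] C:[ack] D:[req]
After 13 (process(D)): A:[ping,resp] B:[] C:[ack] D:[]
After 14 (process(A)): A:[resp] B:[] C:[ack] D:[]
After 15 (send(from=D, to=C, msg='final')): A:[resp] B:[] C:[ack,final] D:[]
After 16 (process(C)): A:[resp] B:[] C:[final] D:[]

Answer: ack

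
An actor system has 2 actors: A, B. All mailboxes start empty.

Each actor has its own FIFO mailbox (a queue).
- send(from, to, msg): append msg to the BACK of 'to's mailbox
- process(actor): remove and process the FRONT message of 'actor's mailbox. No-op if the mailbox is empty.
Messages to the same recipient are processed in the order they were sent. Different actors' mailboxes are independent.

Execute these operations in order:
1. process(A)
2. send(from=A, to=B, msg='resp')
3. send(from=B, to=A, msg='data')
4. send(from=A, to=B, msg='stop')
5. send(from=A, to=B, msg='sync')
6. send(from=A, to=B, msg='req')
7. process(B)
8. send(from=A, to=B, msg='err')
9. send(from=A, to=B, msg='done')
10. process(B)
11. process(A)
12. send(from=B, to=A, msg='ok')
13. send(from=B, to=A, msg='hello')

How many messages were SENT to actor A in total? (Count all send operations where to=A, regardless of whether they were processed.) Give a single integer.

After 1 (process(A)): A:[] B:[]
After 2 (send(from=A, to=B, msg='resp')): A:[] B:[resp]
After 3 (send(from=B, to=A, msg='data')): A:[data] B:[resp]
After 4 (send(from=A, to=B, msg='stop')): A:[data] B:[resp,stop]
After 5 (send(from=A, to=B, msg='sync')): A:[data] B:[resp,stop,sync]
After 6 (send(from=A, to=B, msg='req')): A:[data] B:[resp,stop,sync,req]
After 7 (process(B)): A:[data] B:[stop,sync,req]
After 8 (send(from=A, to=B, msg='err')): A:[data] B:[stop,sync,req,err]
After 9 (send(from=A, to=B, msg='done')): A:[data] B:[stop,sync,req,err,done]
After 10 (process(B)): A:[data] B:[sync,req,err,done]
After 11 (process(A)): A:[] B:[sync,req,err,done]
After 12 (send(from=B, to=A, msg='ok')): A:[ok] B:[sync,req,err,done]
After 13 (send(from=B, to=A, msg='hello')): A:[ok,hello] B:[sync,req,err,done]

Answer: 3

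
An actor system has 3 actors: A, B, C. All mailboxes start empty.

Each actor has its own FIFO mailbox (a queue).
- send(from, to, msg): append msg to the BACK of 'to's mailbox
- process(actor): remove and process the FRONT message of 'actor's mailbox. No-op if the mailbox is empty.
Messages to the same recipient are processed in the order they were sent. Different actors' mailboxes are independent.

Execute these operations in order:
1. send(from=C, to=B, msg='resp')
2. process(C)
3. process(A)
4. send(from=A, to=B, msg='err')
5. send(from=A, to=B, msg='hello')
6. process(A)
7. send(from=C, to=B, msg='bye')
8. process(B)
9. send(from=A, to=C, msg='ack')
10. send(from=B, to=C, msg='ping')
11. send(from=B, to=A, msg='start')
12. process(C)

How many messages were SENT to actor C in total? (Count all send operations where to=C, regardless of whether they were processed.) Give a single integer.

After 1 (send(from=C, to=B, msg='resp')): A:[] B:[resp] C:[]
After 2 (process(C)): A:[] B:[resp] C:[]
After 3 (process(A)): A:[] B:[resp] C:[]
After 4 (send(from=A, to=B, msg='err')): A:[] B:[resp,err] C:[]
After 5 (send(from=A, to=B, msg='hello')): A:[] B:[resp,err,hello] C:[]
After 6 (process(A)): A:[] B:[resp,err,hello] C:[]
After 7 (send(from=C, to=B, msg='bye')): A:[] B:[resp,err,hello,bye] C:[]
After 8 (process(B)): A:[] B:[err,hello,bye] C:[]
After 9 (send(from=A, to=C, msg='ack')): A:[] B:[err,hello,bye] C:[ack]
After 10 (send(from=B, to=C, msg='ping')): A:[] B:[err,hello,bye] C:[ack,ping]
After 11 (send(from=B, to=A, msg='start')): A:[start] B:[err,hello,bye] C:[ack,ping]
After 12 (process(C)): A:[start] B:[err,hello,bye] C:[ping]

Answer: 2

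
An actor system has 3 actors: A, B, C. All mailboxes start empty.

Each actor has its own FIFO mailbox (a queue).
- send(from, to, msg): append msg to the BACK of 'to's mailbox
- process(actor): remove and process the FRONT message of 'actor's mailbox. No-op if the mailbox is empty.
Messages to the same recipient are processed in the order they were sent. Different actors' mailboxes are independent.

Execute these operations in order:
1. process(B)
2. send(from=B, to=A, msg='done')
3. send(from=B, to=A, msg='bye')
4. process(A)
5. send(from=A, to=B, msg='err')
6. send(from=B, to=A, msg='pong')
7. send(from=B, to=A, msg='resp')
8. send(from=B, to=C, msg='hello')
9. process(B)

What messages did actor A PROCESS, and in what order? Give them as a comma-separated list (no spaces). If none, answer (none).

After 1 (process(B)): A:[] B:[] C:[]
After 2 (send(from=B, to=A, msg='done')): A:[done] B:[] C:[]
After 3 (send(from=B, to=A, msg='bye')): A:[done,bye] B:[] C:[]
After 4 (process(A)): A:[bye] B:[] C:[]
After 5 (send(from=A, to=B, msg='err')): A:[bye] B:[err] C:[]
After 6 (send(from=B, to=A, msg='pong')): A:[bye,pong] B:[err] C:[]
After 7 (send(from=B, to=A, msg='resp')): A:[bye,pong,resp] B:[err] C:[]
After 8 (send(from=B, to=C, msg='hello')): A:[bye,pong,resp] B:[err] C:[hello]
After 9 (process(B)): A:[bye,pong,resp] B:[] C:[hello]

Answer: done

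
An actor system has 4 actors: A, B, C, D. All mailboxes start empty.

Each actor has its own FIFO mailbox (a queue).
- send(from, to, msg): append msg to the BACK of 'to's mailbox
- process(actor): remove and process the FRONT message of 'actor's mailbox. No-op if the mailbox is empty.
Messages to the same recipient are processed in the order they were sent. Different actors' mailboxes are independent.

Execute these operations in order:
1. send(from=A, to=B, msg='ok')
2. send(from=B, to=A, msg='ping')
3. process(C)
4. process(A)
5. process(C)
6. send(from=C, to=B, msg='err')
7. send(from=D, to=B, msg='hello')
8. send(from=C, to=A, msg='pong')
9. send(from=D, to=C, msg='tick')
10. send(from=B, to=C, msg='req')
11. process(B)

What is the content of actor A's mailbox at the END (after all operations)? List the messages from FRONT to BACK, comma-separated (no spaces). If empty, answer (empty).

After 1 (send(from=A, to=B, msg='ok')): A:[] B:[ok] C:[] D:[]
After 2 (send(from=B, to=A, msg='ping')): A:[ping] B:[ok] C:[] D:[]
After 3 (process(C)): A:[ping] B:[ok] C:[] D:[]
After 4 (process(A)): A:[] B:[ok] C:[] D:[]
After 5 (process(C)): A:[] B:[ok] C:[] D:[]
After 6 (send(from=C, to=B, msg='err')): A:[] B:[ok,err] C:[] D:[]
After 7 (send(from=D, to=B, msg='hello')): A:[] B:[ok,err,hello] C:[] D:[]
After 8 (send(from=C, to=A, msg='pong')): A:[pong] B:[ok,err,hello] C:[] D:[]
After 9 (send(from=D, to=C, msg='tick')): A:[pong] B:[ok,err,hello] C:[tick] D:[]
After 10 (send(from=B, to=C, msg='req')): A:[pong] B:[ok,err,hello] C:[tick,req] D:[]
After 11 (process(B)): A:[pong] B:[err,hello] C:[tick,req] D:[]

Answer: pong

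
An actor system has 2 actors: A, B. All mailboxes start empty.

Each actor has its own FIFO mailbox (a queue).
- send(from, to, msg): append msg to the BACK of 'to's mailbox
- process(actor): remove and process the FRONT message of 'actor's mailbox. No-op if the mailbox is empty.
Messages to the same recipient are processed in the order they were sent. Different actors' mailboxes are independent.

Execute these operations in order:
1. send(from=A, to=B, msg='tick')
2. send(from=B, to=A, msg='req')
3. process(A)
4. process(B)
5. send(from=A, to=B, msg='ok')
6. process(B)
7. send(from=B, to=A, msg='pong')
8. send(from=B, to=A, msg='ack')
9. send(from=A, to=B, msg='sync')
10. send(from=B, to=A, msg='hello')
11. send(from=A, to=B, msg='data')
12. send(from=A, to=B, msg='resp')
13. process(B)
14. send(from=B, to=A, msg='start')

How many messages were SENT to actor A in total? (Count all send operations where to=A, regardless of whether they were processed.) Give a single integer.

After 1 (send(from=A, to=B, msg='tick')): A:[] B:[tick]
After 2 (send(from=B, to=A, msg='req')): A:[req] B:[tick]
After 3 (process(A)): A:[] B:[tick]
After 4 (process(B)): A:[] B:[]
After 5 (send(from=A, to=B, msg='ok')): A:[] B:[ok]
After 6 (process(B)): A:[] B:[]
After 7 (send(from=B, to=A, msg='pong')): A:[pong] B:[]
After 8 (send(from=B, to=A, msg='ack')): A:[pong,ack] B:[]
After 9 (send(from=A, to=B, msg='sync')): A:[pong,ack] B:[sync]
After 10 (send(from=B, to=A, msg='hello')): A:[pong,ack,hello] B:[sync]
After 11 (send(from=A, to=B, msg='data')): A:[pong,ack,hello] B:[sync,data]
After 12 (send(from=A, to=B, msg='resp')): A:[pong,ack,hello] B:[sync,data,resp]
After 13 (process(B)): A:[pong,ack,hello] B:[data,resp]
After 14 (send(from=B, to=A, msg='start')): A:[pong,ack,hello,start] B:[data,resp]

Answer: 5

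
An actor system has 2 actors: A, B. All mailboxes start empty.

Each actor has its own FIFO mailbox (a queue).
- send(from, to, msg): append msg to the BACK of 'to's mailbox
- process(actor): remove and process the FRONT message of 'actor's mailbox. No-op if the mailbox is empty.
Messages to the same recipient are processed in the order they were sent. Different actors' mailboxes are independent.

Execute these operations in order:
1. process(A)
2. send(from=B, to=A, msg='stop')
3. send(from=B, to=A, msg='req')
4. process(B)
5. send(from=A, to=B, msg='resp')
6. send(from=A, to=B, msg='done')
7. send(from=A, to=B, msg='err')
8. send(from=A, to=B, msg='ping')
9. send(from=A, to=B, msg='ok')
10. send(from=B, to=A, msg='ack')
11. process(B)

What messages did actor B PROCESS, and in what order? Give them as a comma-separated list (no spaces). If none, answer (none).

Answer: resp

Derivation:
After 1 (process(A)): A:[] B:[]
After 2 (send(from=B, to=A, msg='stop')): A:[stop] B:[]
After 3 (send(from=B, to=A, msg='req')): A:[stop,req] B:[]
After 4 (process(B)): A:[stop,req] B:[]
After 5 (send(from=A, to=B, msg='resp')): A:[stop,req] B:[resp]
After 6 (send(from=A, to=B, msg='done')): A:[stop,req] B:[resp,done]
After 7 (send(from=A, to=B, msg='err')): A:[stop,req] B:[resp,done,err]
After 8 (send(from=A, to=B, msg='ping')): A:[stop,req] B:[resp,done,err,ping]
After 9 (send(from=A, to=B, msg='ok')): A:[stop,req] B:[resp,done,err,ping,ok]
After 10 (send(from=B, to=A, msg='ack')): A:[stop,req,ack] B:[resp,done,err,ping,ok]
After 11 (process(B)): A:[stop,req,ack] B:[done,err,ping,ok]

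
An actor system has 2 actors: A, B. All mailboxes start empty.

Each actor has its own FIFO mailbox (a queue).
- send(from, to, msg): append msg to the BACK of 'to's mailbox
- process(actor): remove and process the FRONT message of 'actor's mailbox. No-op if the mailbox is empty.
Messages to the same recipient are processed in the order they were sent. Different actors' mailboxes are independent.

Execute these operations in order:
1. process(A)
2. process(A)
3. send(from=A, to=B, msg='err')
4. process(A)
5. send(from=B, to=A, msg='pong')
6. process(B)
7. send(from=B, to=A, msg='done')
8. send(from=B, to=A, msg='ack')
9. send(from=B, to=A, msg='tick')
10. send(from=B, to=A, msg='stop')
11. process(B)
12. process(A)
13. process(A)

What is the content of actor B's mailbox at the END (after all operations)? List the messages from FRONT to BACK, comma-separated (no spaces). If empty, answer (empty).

After 1 (process(A)): A:[] B:[]
After 2 (process(A)): A:[] B:[]
After 3 (send(from=A, to=B, msg='err')): A:[] B:[err]
After 4 (process(A)): A:[] B:[err]
After 5 (send(from=B, to=A, msg='pong')): A:[pong] B:[err]
After 6 (process(B)): A:[pong] B:[]
After 7 (send(from=B, to=A, msg='done')): A:[pong,done] B:[]
After 8 (send(from=B, to=A, msg='ack')): A:[pong,done,ack] B:[]
After 9 (send(from=B, to=A, msg='tick')): A:[pong,done,ack,tick] B:[]
After 10 (send(from=B, to=A, msg='stop')): A:[pong,done,ack,tick,stop] B:[]
After 11 (process(B)): A:[pong,done,ack,tick,stop] B:[]
After 12 (process(A)): A:[done,ack,tick,stop] B:[]
After 13 (process(A)): A:[ack,tick,stop] B:[]

Answer: (empty)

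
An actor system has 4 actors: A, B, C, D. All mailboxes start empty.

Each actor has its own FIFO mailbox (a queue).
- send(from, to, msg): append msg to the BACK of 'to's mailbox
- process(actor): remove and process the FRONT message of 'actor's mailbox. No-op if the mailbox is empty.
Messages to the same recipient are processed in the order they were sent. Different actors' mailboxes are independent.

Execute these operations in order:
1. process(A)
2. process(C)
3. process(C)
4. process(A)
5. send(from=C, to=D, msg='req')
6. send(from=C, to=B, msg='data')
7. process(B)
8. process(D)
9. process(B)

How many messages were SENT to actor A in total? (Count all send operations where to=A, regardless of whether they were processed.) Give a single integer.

After 1 (process(A)): A:[] B:[] C:[] D:[]
After 2 (process(C)): A:[] B:[] C:[] D:[]
After 3 (process(C)): A:[] B:[] C:[] D:[]
After 4 (process(A)): A:[] B:[] C:[] D:[]
After 5 (send(from=C, to=D, msg='req')): A:[] B:[] C:[] D:[req]
After 6 (send(from=C, to=B, msg='data')): A:[] B:[data] C:[] D:[req]
After 7 (process(B)): A:[] B:[] C:[] D:[req]
After 8 (process(D)): A:[] B:[] C:[] D:[]
After 9 (process(B)): A:[] B:[] C:[] D:[]

Answer: 0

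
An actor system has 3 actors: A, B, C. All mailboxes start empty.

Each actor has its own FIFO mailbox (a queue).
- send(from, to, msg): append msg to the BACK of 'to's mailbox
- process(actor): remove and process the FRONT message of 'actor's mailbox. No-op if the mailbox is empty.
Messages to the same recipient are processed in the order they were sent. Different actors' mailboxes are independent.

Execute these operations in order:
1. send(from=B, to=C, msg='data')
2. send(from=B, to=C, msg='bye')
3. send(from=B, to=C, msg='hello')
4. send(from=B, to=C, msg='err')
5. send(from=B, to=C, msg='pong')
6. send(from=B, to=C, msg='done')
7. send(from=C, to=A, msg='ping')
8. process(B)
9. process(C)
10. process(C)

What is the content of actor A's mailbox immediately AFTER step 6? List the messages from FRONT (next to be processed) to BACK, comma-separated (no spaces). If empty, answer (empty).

After 1 (send(from=B, to=C, msg='data')): A:[] B:[] C:[data]
After 2 (send(from=B, to=C, msg='bye')): A:[] B:[] C:[data,bye]
After 3 (send(from=B, to=C, msg='hello')): A:[] B:[] C:[data,bye,hello]
After 4 (send(from=B, to=C, msg='err')): A:[] B:[] C:[data,bye,hello,err]
After 5 (send(from=B, to=C, msg='pong')): A:[] B:[] C:[data,bye,hello,err,pong]
After 6 (send(from=B, to=C, msg='done')): A:[] B:[] C:[data,bye,hello,err,pong,done]

(empty)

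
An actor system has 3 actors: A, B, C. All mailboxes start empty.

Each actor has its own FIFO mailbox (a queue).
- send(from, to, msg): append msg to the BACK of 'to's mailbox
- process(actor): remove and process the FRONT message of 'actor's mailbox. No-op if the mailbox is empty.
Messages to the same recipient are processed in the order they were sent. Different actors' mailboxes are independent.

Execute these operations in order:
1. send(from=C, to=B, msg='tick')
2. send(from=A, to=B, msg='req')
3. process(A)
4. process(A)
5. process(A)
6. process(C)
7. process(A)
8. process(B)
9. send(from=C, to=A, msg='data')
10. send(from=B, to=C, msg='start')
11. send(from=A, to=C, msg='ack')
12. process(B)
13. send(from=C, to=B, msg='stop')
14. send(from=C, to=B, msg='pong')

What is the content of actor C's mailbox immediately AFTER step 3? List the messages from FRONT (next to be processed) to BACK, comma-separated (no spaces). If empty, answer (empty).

After 1 (send(from=C, to=B, msg='tick')): A:[] B:[tick] C:[]
After 2 (send(from=A, to=B, msg='req')): A:[] B:[tick,req] C:[]
After 3 (process(A)): A:[] B:[tick,req] C:[]

(empty)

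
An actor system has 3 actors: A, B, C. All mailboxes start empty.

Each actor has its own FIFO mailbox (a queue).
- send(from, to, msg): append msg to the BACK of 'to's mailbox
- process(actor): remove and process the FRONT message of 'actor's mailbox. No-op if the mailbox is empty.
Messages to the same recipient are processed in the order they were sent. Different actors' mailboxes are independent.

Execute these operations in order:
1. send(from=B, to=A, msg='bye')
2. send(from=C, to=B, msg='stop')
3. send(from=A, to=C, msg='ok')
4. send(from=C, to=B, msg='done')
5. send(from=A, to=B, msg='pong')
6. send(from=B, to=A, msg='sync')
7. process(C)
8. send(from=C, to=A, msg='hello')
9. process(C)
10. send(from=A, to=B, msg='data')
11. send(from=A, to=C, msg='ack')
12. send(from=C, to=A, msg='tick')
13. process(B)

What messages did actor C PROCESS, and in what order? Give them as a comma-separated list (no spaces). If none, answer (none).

Answer: ok

Derivation:
After 1 (send(from=B, to=A, msg='bye')): A:[bye] B:[] C:[]
After 2 (send(from=C, to=B, msg='stop')): A:[bye] B:[stop] C:[]
After 3 (send(from=A, to=C, msg='ok')): A:[bye] B:[stop] C:[ok]
After 4 (send(from=C, to=B, msg='done')): A:[bye] B:[stop,done] C:[ok]
After 5 (send(from=A, to=B, msg='pong')): A:[bye] B:[stop,done,pong] C:[ok]
After 6 (send(from=B, to=A, msg='sync')): A:[bye,sync] B:[stop,done,pong] C:[ok]
After 7 (process(C)): A:[bye,sync] B:[stop,done,pong] C:[]
After 8 (send(from=C, to=A, msg='hello')): A:[bye,sync,hello] B:[stop,done,pong] C:[]
After 9 (process(C)): A:[bye,sync,hello] B:[stop,done,pong] C:[]
After 10 (send(from=A, to=B, msg='data')): A:[bye,sync,hello] B:[stop,done,pong,data] C:[]
After 11 (send(from=A, to=C, msg='ack')): A:[bye,sync,hello] B:[stop,done,pong,data] C:[ack]
After 12 (send(from=C, to=A, msg='tick')): A:[bye,sync,hello,tick] B:[stop,done,pong,data] C:[ack]
After 13 (process(B)): A:[bye,sync,hello,tick] B:[done,pong,data] C:[ack]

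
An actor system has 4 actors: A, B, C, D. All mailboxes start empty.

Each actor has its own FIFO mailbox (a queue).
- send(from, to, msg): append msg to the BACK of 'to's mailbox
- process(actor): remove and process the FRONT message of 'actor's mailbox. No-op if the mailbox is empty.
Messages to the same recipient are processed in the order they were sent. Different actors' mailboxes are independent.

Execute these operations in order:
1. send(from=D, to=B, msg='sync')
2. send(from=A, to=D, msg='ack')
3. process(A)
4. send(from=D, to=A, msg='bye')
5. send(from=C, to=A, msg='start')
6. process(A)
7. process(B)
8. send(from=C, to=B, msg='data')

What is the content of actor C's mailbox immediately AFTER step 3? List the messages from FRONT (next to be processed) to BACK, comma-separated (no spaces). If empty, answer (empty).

After 1 (send(from=D, to=B, msg='sync')): A:[] B:[sync] C:[] D:[]
After 2 (send(from=A, to=D, msg='ack')): A:[] B:[sync] C:[] D:[ack]
After 3 (process(A)): A:[] B:[sync] C:[] D:[ack]

(empty)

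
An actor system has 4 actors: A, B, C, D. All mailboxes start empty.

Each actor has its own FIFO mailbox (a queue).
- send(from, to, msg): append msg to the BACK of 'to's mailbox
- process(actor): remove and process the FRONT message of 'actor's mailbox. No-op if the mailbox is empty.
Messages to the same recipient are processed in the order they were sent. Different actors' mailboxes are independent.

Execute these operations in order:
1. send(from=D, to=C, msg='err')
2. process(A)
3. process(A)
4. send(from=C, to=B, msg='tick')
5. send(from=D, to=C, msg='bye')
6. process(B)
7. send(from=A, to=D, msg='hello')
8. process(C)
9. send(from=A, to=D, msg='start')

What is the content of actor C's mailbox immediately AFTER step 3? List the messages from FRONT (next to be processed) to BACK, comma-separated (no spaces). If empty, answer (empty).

After 1 (send(from=D, to=C, msg='err')): A:[] B:[] C:[err] D:[]
After 2 (process(A)): A:[] B:[] C:[err] D:[]
After 3 (process(A)): A:[] B:[] C:[err] D:[]

err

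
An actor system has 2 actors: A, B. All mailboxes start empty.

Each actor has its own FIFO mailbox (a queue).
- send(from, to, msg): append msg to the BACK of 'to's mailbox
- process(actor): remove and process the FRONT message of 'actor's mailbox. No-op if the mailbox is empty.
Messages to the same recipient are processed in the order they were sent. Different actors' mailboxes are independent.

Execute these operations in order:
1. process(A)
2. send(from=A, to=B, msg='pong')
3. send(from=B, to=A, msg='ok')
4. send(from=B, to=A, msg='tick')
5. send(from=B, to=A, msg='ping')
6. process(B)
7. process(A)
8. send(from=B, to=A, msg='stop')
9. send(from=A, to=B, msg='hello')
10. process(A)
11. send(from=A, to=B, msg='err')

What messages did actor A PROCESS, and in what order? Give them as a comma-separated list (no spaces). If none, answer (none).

After 1 (process(A)): A:[] B:[]
After 2 (send(from=A, to=B, msg='pong')): A:[] B:[pong]
After 3 (send(from=B, to=A, msg='ok')): A:[ok] B:[pong]
After 4 (send(from=B, to=A, msg='tick')): A:[ok,tick] B:[pong]
After 5 (send(from=B, to=A, msg='ping')): A:[ok,tick,ping] B:[pong]
After 6 (process(B)): A:[ok,tick,ping] B:[]
After 7 (process(A)): A:[tick,ping] B:[]
After 8 (send(from=B, to=A, msg='stop')): A:[tick,ping,stop] B:[]
After 9 (send(from=A, to=B, msg='hello')): A:[tick,ping,stop] B:[hello]
After 10 (process(A)): A:[ping,stop] B:[hello]
After 11 (send(from=A, to=B, msg='err')): A:[ping,stop] B:[hello,err]

Answer: ok,tick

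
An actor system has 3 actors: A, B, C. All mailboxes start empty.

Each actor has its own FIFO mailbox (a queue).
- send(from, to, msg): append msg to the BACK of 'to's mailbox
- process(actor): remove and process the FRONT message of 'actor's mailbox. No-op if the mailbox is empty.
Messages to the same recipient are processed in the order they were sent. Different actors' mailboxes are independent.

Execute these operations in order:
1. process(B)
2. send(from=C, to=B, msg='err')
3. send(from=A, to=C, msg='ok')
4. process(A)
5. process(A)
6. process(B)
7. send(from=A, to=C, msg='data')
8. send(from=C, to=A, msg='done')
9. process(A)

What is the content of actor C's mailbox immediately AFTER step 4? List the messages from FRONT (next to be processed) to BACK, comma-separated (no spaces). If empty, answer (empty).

After 1 (process(B)): A:[] B:[] C:[]
After 2 (send(from=C, to=B, msg='err')): A:[] B:[err] C:[]
After 3 (send(from=A, to=C, msg='ok')): A:[] B:[err] C:[ok]
After 4 (process(A)): A:[] B:[err] C:[ok]

ok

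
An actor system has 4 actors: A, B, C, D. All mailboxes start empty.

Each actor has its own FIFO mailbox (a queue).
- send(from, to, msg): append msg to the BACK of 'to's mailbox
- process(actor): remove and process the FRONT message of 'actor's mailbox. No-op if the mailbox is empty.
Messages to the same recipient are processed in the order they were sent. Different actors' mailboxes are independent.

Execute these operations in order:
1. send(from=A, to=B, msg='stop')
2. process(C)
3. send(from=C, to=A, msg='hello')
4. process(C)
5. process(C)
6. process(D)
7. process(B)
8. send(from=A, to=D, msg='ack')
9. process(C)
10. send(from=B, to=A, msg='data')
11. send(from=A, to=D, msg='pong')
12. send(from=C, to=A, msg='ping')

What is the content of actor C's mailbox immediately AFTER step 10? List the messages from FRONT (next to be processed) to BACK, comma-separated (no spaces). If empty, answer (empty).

After 1 (send(from=A, to=B, msg='stop')): A:[] B:[stop] C:[] D:[]
After 2 (process(C)): A:[] B:[stop] C:[] D:[]
After 3 (send(from=C, to=A, msg='hello')): A:[hello] B:[stop] C:[] D:[]
After 4 (process(C)): A:[hello] B:[stop] C:[] D:[]
After 5 (process(C)): A:[hello] B:[stop] C:[] D:[]
After 6 (process(D)): A:[hello] B:[stop] C:[] D:[]
After 7 (process(B)): A:[hello] B:[] C:[] D:[]
After 8 (send(from=A, to=D, msg='ack')): A:[hello] B:[] C:[] D:[ack]
After 9 (process(C)): A:[hello] B:[] C:[] D:[ack]
After 10 (send(from=B, to=A, msg='data')): A:[hello,data] B:[] C:[] D:[ack]

(empty)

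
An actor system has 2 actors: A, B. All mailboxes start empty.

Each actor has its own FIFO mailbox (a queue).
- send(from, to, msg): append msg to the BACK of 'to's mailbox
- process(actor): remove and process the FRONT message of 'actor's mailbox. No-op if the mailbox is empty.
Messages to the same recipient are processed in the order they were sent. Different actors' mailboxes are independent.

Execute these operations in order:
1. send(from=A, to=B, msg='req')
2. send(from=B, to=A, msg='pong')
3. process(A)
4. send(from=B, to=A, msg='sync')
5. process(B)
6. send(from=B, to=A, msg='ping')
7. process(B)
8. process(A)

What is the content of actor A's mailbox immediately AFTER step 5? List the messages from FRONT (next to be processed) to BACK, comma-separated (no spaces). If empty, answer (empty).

After 1 (send(from=A, to=B, msg='req')): A:[] B:[req]
After 2 (send(from=B, to=A, msg='pong')): A:[pong] B:[req]
After 3 (process(A)): A:[] B:[req]
After 4 (send(from=B, to=A, msg='sync')): A:[sync] B:[req]
After 5 (process(B)): A:[sync] B:[]

sync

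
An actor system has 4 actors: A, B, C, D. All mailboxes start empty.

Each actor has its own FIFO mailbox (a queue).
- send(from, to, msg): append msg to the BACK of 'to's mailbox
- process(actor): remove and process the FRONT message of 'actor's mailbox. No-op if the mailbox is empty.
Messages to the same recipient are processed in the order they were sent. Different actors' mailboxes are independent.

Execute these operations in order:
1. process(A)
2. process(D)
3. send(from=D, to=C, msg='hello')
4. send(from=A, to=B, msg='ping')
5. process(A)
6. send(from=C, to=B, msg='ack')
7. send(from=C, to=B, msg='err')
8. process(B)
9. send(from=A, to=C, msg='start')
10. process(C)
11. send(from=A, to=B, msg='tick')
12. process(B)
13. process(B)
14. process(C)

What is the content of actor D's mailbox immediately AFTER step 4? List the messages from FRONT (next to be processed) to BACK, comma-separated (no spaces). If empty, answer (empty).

After 1 (process(A)): A:[] B:[] C:[] D:[]
After 2 (process(D)): A:[] B:[] C:[] D:[]
After 3 (send(from=D, to=C, msg='hello')): A:[] B:[] C:[hello] D:[]
After 4 (send(from=A, to=B, msg='ping')): A:[] B:[ping] C:[hello] D:[]

(empty)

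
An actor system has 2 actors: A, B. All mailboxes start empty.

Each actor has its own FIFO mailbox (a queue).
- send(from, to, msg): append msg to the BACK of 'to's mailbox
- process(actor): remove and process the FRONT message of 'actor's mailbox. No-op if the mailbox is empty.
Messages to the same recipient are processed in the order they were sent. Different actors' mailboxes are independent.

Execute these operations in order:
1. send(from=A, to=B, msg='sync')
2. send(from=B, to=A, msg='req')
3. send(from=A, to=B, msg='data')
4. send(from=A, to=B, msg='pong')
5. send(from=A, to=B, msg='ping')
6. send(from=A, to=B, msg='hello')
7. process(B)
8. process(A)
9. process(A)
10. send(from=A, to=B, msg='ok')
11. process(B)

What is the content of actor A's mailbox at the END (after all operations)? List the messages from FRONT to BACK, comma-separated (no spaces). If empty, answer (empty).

After 1 (send(from=A, to=B, msg='sync')): A:[] B:[sync]
After 2 (send(from=B, to=A, msg='req')): A:[req] B:[sync]
After 3 (send(from=A, to=B, msg='data')): A:[req] B:[sync,data]
After 4 (send(from=A, to=B, msg='pong')): A:[req] B:[sync,data,pong]
After 5 (send(from=A, to=B, msg='ping')): A:[req] B:[sync,data,pong,ping]
After 6 (send(from=A, to=B, msg='hello')): A:[req] B:[sync,data,pong,ping,hello]
After 7 (process(B)): A:[req] B:[data,pong,ping,hello]
After 8 (process(A)): A:[] B:[data,pong,ping,hello]
After 9 (process(A)): A:[] B:[data,pong,ping,hello]
After 10 (send(from=A, to=B, msg='ok')): A:[] B:[data,pong,ping,hello,ok]
After 11 (process(B)): A:[] B:[pong,ping,hello,ok]

Answer: (empty)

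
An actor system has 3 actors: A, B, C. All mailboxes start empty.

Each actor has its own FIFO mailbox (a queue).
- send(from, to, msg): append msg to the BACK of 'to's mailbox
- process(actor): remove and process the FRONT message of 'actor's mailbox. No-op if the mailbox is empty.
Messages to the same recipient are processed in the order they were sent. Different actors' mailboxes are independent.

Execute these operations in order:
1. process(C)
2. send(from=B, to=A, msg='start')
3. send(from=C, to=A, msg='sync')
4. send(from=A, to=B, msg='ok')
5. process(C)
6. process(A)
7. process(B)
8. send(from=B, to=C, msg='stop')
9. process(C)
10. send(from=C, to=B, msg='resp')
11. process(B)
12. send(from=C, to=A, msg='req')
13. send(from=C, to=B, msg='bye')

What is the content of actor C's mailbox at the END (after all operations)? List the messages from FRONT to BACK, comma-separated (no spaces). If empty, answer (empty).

After 1 (process(C)): A:[] B:[] C:[]
After 2 (send(from=B, to=A, msg='start')): A:[start] B:[] C:[]
After 3 (send(from=C, to=A, msg='sync')): A:[start,sync] B:[] C:[]
After 4 (send(from=A, to=B, msg='ok')): A:[start,sync] B:[ok] C:[]
After 5 (process(C)): A:[start,sync] B:[ok] C:[]
After 6 (process(A)): A:[sync] B:[ok] C:[]
After 7 (process(B)): A:[sync] B:[] C:[]
After 8 (send(from=B, to=C, msg='stop')): A:[sync] B:[] C:[stop]
After 9 (process(C)): A:[sync] B:[] C:[]
After 10 (send(from=C, to=B, msg='resp')): A:[sync] B:[resp] C:[]
After 11 (process(B)): A:[sync] B:[] C:[]
After 12 (send(from=C, to=A, msg='req')): A:[sync,req] B:[] C:[]
After 13 (send(from=C, to=B, msg='bye')): A:[sync,req] B:[bye] C:[]

Answer: (empty)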